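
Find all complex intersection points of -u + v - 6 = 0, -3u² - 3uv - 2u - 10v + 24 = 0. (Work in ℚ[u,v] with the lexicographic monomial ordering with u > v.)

Compute a lex Gröbner basis by Buchberger's algorithm.
f_1 = -u + v - 6, LT = u.
f_2 = -3u² - 3uv - 2u - 10v + 24, LT = u².

S(f_1,f_2): lcm = u². S = -2uv + 16/3u - 10/3v + 8.
  reduce S modulo (f_1, f_2):
  remainder -2v² + 14v - 24 ≠ 0; add h_3 = -2v² + 14v - 24 to the basis.

The other S-polynomials (S(f_1,h_3), S(f_2,h_3)) all reduce to 0 modulo the current basis, so we have a Gröbner basis.
Inter-reduce: drop elements whose leading term is divisible by another's, tail-reduce, and make monic.
Reduced Gröbner basis: {u - v + 6, v² - 7v + 12}.

From the last basis element, v² - 7v + 12 = 0, so v takes values in {3, 4}. Each choice, substituted upward through the basis, yields the corresponding point(s) of the solution set.
  v = 3: the earlier basis element becomes u + 3 = 0, giving u = -3 — point (-3, 3).
  v = 4: the earlier basis element becomes u + 2 = 0, giving u = -2 — point (-2, 4).

{(-3, 3), (-2, 4)}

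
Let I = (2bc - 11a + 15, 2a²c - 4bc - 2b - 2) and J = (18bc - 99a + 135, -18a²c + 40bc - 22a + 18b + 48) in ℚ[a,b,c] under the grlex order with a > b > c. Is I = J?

Two ideals are equal iff their reduced Gröbner bases coincide (the reduced basis is unique for a fixed ordering).
Buchberger on the first generating set:
f_1 = 2bc - 11a + 15, LT = bc.
f_2 = 2a²c - 4bc - 2b - 2, LT = a²c.

S(f_1,f_2): lcm = a²bc. S = -11/2a³ + 2b²c + 15/2a² + b² + b.
  leading term a³: no divisor's leading term divides it; move -11/2a³ to the remainder.
  leading term b²c: subtract (b)·f_1 from 2b²c + 15/2a² + b² + b → 15/2a² + 11ab + b² - 14b
  leading term a²: no divisor's leading term divides it; move 15/2a² to the remainder.
  leading term ab: no divisor's leading term divides it; move 11ab to the remainder.
  leading term b²: no divisor's leading term divides it; move b² to the remainder.
  leading term b: no divisor's leading term divides it; move -14b to the remainder.
  remainder -11/2a³ + 15/2a² + 11ab + b² - 14b ≠ 0; add g_3 = -11/2a³ + 15/2a² + 11ab + b² - 14b to the basis.

The other S-polynomials (S(f_1,g_3), S(f_2,g_3)) all reduce to 0 modulo the current basis, so we have a Gröbner basis.
Inter-reduce: drop elements whose leading term is divisible by another's, tail-reduce, and make monic.
Reduced Gröbner basis: {a³ - 15/11a² - 2ab - 2/11b² + 28/11b, a²c - 11a - b + 14, bc - 11/2a + 15/2}.

Buchberger on the second generating set:
h_1 = 18bc - 99a + 135, LT = bc.
h_2 = -18a²c + 40bc - 22a + 18b + 48, LT = a²c.

S(h_1,h_2): lcm = a²bc. S = -11/2a³ + 20/9b²c + 15/2a² - 11/9ab + b² + 8/3b.
  leading term a³: no divisor's leading term divides it; move -11/2a³ to the remainder.
  leading term b²c: subtract (10/81b)·h_1 from 20/9b²c + 15/2a² - 11/9ab + b² + 8/3b → 15/2a² + 11ab + b² - 14b
  leading term a²: no divisor's leading term divides it; move 15/2a² to the remainder.
  leading term ab: no divisor's leading term divides it; move 11ab to the remainder.
  leading term b²: no divisor's leading term divides it; move b² to the remainder.
  leading term b: no divisor's leading term divides it; move -14b to the remainder.
  remainder -11/2a³ + 15/2a² + 11ab + b² - 14b ≠ 0; add k_3 = -11/2a³ + 15/2a² + 11ab + b² - 14b to the basis.

The other S-polynomials (S(h_1,k_3), S(h_2,k_3)) all reduce to 0 modulo the current basis, so we have a Gröbner basis.
Inter-reduce: drop elements whose leading term is divisible by another's, tail-reduce, and make monic.
Reduced Gröbner basis: {a³ - 15/11a² - 2ab - 2/11b² + 28/11b, a²c - 11a - b + 14, bc - 11/2a + 15/2}.

Same reduced basis, so the two generating sets span the same ideal.
The same test decides containment: I ⊆ J iff every generator of I reduces to 0 modulo a Gröbner basis of J.

Yes, the ideals are equal.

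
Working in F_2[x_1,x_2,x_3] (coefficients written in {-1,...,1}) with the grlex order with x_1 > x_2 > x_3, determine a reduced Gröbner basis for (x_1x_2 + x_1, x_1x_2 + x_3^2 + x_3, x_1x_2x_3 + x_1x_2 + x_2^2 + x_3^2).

f_1 = x_1x_2 + x_1, LT = x_1x_2.
f_2 = x_1x_2 + x_3^2 + x_3, LT = x_1x_2.
f_3 = x_1x_2x_3 + x_1x_2 + x_2^2 + x_3^2, LT = x_1x_2x_3.

S(f_1,f_2): lcm = x_1x_2. S = x_3^2 + x_1 + x_3.
  leading term x_3^2: no divisor's leading term divides it; move x_3^2 to the remainder.
  leading term x_1: no divisor's leading term divides it; move x_1 to the remainder.
  leading term x_3: no divisor's leading term divides it; move x_3 to the remainder.
  remainder x_3^2 + x_1 + x_3 ≠ 0; add g_4 = x_3^2 + x_1 + x_3 to the basis.

S(f_1,f_3): lcm = x_1x_2x_3. S = x_1x_2 + x_1x_3 + x_2^2 + x_3^2.
  leading term x_1x_2: subtract (1)·f_1 from x_1x_2 + x_1x_3 + x_2^2 + x_3^2 → x_1x_3 + x_2^2 + x_3^2 + x_1
  leading term x_1x_3: no divisor's leading term divides it; move x_1x_3 to the remainder.
  leading term x_2^2: no divisor's leading term divides it; move x_2^2 to the remainder.
  leading term x_3^2: subtract (1)·g_4 from x_3^2 + x_1 → x_3
  leading term x_3: no divisor's leading term divides it; move x_3 to the remainder.
  remainder x_1x_3 + x_2^2 + x_3 ≠ 0; add g_5 = x_1x_3 + x_2^2 + x_3 to the basis.

S(f_3,g_4): lcm = x_1x_2x_3^2. S = x_1^2x_2 + x_2^2x_3 + x_3^3.
  leading term x_1^2x_2: subtract (x_1)·f_1 from x_1^2x_2 + x_2^2x_3 + x_3^3 → x_2^2x_3 + x_3^3 + x_1^2
  leading term x_2^2x_3: no divisor's leading term divides it; move x_2^2x_3 to the remainder.
  leading term x_3^3: subtract (x_3)·g_4 from x_3^3 + x_1^2 → x_1^2 + x_1x_3 + x_3^2
  leading term x_1^2: no divisor's leading term divides it; move x_1^2 to the remainder.
  leading term x_1x_3: subtract (1)·g_5 from x_1x_3 + x_3^2 → x_2^2 + x_3^2 + x_3
  leading term x_2^2: no divisor's leading term divides it; move x_2^2 to the remainder.
  leading term x_3^2: subtract (1)·g_4 from x_3^2 + x_3 → x_1
  leading term x_1: no divisor's leading term divides it; move x_1 to the remainder.
  remainder x_2^2x_3 + x_1^2 + x_2^2 + x_1 ≠ 0; add g_6 = x_2^2x_3 + x_1^2 + x_2^2 + x_1 to the basis.

S(f_1,g_5): lcm = x_1x_2x_3. S = x_2^3 + x_1x_3 + x_2x_3.
  leading term x_2^3: no divisor's leading term divides it; move x_2^3 to the remainder.
  leading term x_1x_3: subtract (1)·g_5 from x_1x_3 + x_2x_3 → x_2^2 + x_2x_3 + x_3
  leading term x_2^2: no divisor's leading term divides it; move x_2^2 to the remainder.
  leading term x_2x_3: no divisor's leading term divides it; move x_2x_3 to the remainder.
  leading term x_3: no divisor's leading term divides it; move x_3 to the remainder.
  remainder x_2^3 + x_2^2 + x_2x_3 + x_3 ≠ 0; add g_7 = x_2^3 + x_2^2 + x_2x_3 + x_3 to the basis.

S(f_1,g_6): lcm = x_1x_2^2x_3. S = x_1^3 + x_1x_2^2 + x_1x_2x_3 + x_1^2.
  leading term x_1^3: no divisor's leading term divides it; move x_1^3 to the remainder.
  leading term x_1x_2^2: subtract (x_2)·f_1 from x_1x_2^2 + x_1x_2x_3 + x_1^2 → x_1x_2x_3 + x_1^2 + x_1x_2
  leading term x_1x_2x_3: subtract (x_3)·f_1 from x_1x_2x_3 + x_1^2 + x_1x_2 → x_1^2 + x_1x_2 + x_1x_3
  leading term x_1^2: no divisor's leading term divides it; move x_1^2 to the remainder.
  leading term x_1x_2: subtract (1)·f_1 from x_1x_2 + x_1x_3 → x_1x_3 + x_1
  leading term x_1x_3: subtract (1)·g_5 from x_1x_3 + x_1 → x_2^2 + x_1 + x_3
  leading term x_2^2: no divisor's leading term divides it; move x_2^2 to the remainder.
  leading term x_1: no divisor's leading term divides it; move x_1 to the remainder.
  leading term x_3: no divisor's leading term divides it; move x_3 to the remainder.
  remainder x_1^3 + x_1^2 + x_2^2 + x_1 + x_3 ≠ 0; add g_8 = x_1^3 + x_1^2 + x_2^2 + x_1 + x_3 to the basis.

The other S-polynomials (S(f_2,f_3), S(f_1,g_4), S(f_2,g_4), S(f_2,g_5), S(f_3,g_5), S(g_4,g_5), S(f_2,g_6), S(f_3,g_6), S(g_4,g_6), S(g_5,g_6), S(f_1,g_7), S(f_2,g_7), S(f_3,g_7), S(g_4,g_7), S(g_5,g_7), S(g_6,g_7), S(f_1,g_8), S(f_2,g_8), S(f_3,g_8), S(g_4,g_8), S(g_5,g_8), S(g_6,g_8), S(g_7,g_8)) all reduce to 0 modulo the current basis, so we have a Gröbner basis.
Inter-reduce: drop elements whose leading term is divisible by another's, tail-reduce, and make monic.

G = {x_1^3 + x_1^2 + x_2^2 + x_1 + x_3, x_2^3 + x_2^2 + x_2x_3 + x_3, x_2^2x_3 + x_1^2 + x_2^2 + x_1, x_1x_2 + x_1, x_1x_3 + x_2^2 + x_3, x_3^2 + x_1 + x_3}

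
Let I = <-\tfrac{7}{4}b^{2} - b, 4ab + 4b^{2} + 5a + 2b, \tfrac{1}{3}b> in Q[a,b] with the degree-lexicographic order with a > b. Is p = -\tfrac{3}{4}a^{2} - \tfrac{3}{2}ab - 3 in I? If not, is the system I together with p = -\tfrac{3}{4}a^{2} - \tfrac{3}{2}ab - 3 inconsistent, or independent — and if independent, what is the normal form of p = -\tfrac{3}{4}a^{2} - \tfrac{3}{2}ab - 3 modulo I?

First compute the reduced Gröbner basis of I by Buchberger's algorithm.
f_1 = -\tfrac{7}{4}b^{2} - b, LT = b^{2}.
f_2 = 4ab + 4b^{2} + 5a + 2b, LT = ab.
f_3 = \tfrac{1}{3}b, LT = b.

S(f_1,f_2): lcm = ab^{2}. S = -b^{3} - \tfrac{19}{28}ab - \tfrac{1}{2}b^{2}.
  leading term b^{3}: subtract (\tfrac{4}{7}b)·f_1 from -b^{3} - \tfrac{19}{28}ab - \tfrac{1}{2}b^{2} → -\tfrac{19}{28}ab + \tfrac{1}{14}b^{2}
  leading term ab: subtract (-\tfrac{19}{112})·f_2 from -\tfrac{19}{28}ab + \tfrac{1}{14}b^{2} → \tfrac{3}{4}b^{2} + \tfrac{95}{112}a + \tfrac{19}{56}b
  leading term b^{2}: subtract (-\tfrac{3}{7})·f_1 from \tfrac{3}{4}b^{2} + \tfrac{95}{112}a + \tfrac{19}{56}b → \tfrac{95}{112}a - \tfrac{5}{56}b
  leading term a: no divisor's leading term divides it; move \tfrac{95}{112}a to the remainder.
  leading term b: subtract (-\tfrac{15}{56})·f_3 from -\tfrac{5}{56}b → 0
  remainder \tfrac{95}{112}a ≠ 0; add h_4 = \tfrac{95}{112}a to the basis.

S(f_1,f_3): lcm = b^{2}. S = \tfrac{4}{7}b.
  leading term b: subtract (\tfrac{12}{7})·f_3 from \tfrac{4}{7}b → 0
  remainder 0.

S(f_2,f_3): lcm = ab. S = b^{2} + \tfrac{5}{4}a + \tfrac{1}{2}b.
  leading term b^{2}: subtract (-\tfrac{4}{7})·f_1 from b^{2} + \tfrac{5}{4}a + \tfrac{1}{2}b → \tfrac{5}{4}a - \tfrac{1}{14}b
  leading term a: subtract (\tfrac{28}{19})·h_4 from \tfrac{5}{4}a - \tfrac{1}{14}b → -\tfrac{1}{14}b
  leading term b: subtract (-\tfrac{3}{14})·f_3 from -\tfrac{1}{14}b → 0
  remainder 0.

S(f_1,h_4): leading monomials are coprime, so the S-polynomial reduces to 0 (Buchberger's first criterion).
S(f_2,h_4): lcm = ab. S = b^{2} + \tfrac{5}{4}a + \tfrac{1}{2}b.
  leading term b^{2}: subtract (-\tfrac{4}{7})·f_1 from b^{2} + \tfrac{5}{4}a + \tfrac{1}{2}b → \tfrac{5}{4}a - \tfrac{1}{14}b
  leading term a: subtract (\tfrac{28}{19})·h_4 from \tfrac{5}{4}a - \tfrac{1}{14}b → -\tfrac{1}{14}b
  leading term b: subtract (-\tfrac{3}{14})·f_3 from -\tfrac{1}{14}b → 0
  remainder 0.

S(f_3,h_4): leading monomials are coprime, so the S-polynomial reduces to 0 (Buchberger's first criterion).
Every S-polynomial of the final basis reduces to 0, so we have a Gröbner basis.
Inter-reduce: drop elements whose leading term is divisible by another's, tail-reduce, and make monic.
Reduced Gröbner basis: {a, b}.
Label its elements g_1 = a, g_2 = b.

Reduce p = -\tfrac{3}{4}a^{2} - \tfrac{3}{2}ab - 3 modulo G:
  leading term a^{2}: subtract (-\tfrac{3}{4}a)·g_1 from -\tfrac{3}{4}a^{2} - \tfrac{3}{2}ab - 3 → -\tfrac{3}{2}ab - 3
  leading term ab: subtract (-\tfrac{3}{2}b)·g_1 from -\tfrac{3}{2}ab - 3 → -3
  leading term 1: no divisor's leading term divides it; move -3 to the remainder.
  normal form = -3.
The normal form is nonzero, so p ∉ I. Since p minus its normal form lies in I, I + (p) = I + (r) where r = -3; decide whether this ideal is the whole ring.
Here r = -3 is a nonzero constant, hence a unit: 1 ∈ I + (p), the Gröbner basis of I + (p) is {1}, and the enlarged system has no common solution — adjoining p is inconsistent.

Adjoining -\tfrac{3}{4}a^{2} - \tfrac{3}{2}ab - 3 makes the ideal the whole ring: the system is inconsistent.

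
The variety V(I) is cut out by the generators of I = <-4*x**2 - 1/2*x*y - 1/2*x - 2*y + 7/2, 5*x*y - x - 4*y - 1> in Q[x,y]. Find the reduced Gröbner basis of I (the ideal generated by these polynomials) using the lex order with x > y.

Buchberger's algorithm terminates because the ascending chain of leading-term ideals stabilizes.

f_1 = -4*x**2 - 1/2*x*y - 1/2*x - 2*y + 7/2, LT = x**2.
f_2 = 5*x*y - x - 4*y - 1, LT = x*y.

S(f_1,f_2): lcm = x**2*y. S = 1/5*x**2 + 1/8*x*y**2 + 37/40*x*y + 1/5*x + 1/2*y**2 - 7/8*y.
  leading term x**2: subtract (-1/20)·f_1 from 1/5*x**2 + 1/8*x*y**2 + 37/40*x*y + 1/5*x + 1/2*y**2 - 7/8*y → 1/8*x*y**2 + 9/10*x*y + 7/40*x + 1/2*y**2 - 39/40*y + 7/40
  leading term x*y**2: subtract (1/40*y)·f_2 from 1/8*x*y**2 + 9/10*x*y + 7/40*x + 1/2*y**2 - 39/40*y + 7/40 → 37/40*x*y + 7/40*x + 3/5*y**2 - 19/20*y + 7/40
  leading term x*y: subtract (37/200)·f_2 from 37/40*x*y + 7/40*x + 3/5*y**2 - 19/20*y + 7/40 → 9/25*x + 3/5*y**2 - 21/100*y + 9/25
  leading term x: no divisor's leading term divides it; move 9/25*x to the remainder.
  leading term y**2: no divisor's leading term divides it; move 3/5*y**2 to the remainder.
  leading term y: no divisor's leading term divides it; move -21/100*y to the remainder.
  leading term 1: no divisor's leading term divides it; move 9/25 to the remainder.
  remainder 9/25*x + 3/5*y**2 - 21/100*y + 9/25 ≠ 0; add g_3 = 9/25*x + 3/5*y**2 - 21/100*y + 9/25 to the basis.

S(f_2,g_3): lcm = x*y. S = -1/5*x - 5/3*y**3 + 7/12*y**2 - 9/5*y - 1/5.
  leading term x: subtract (-5/9)·g_3 from -1/5*x - 5/3*y**3 + 7/12*y**2 - 9/5*y - 1/5 → -5/3*y**3 + 11/12*y**2 - 23/12*y
  leading term y**3: no divisor's leading term divides it; move -5/3*y**3 to the remainder.
  leading term y**2: no divisor's leading term divides it; move 11/12*y**2 to the remainder.
  leading term y: no divisor's leading term divides it; move -23/12*y to the remainder.
  remainder -5/3*y**3 + 11/12*y**2 - 23/12*y ≠ 0; add g_4 = -5/3*y**3 + 11/12*y**2 - 23/12*y to the basis.

The other S-polynomials (S(f_1,g_3), S(f_1,g_4), S(f_2,g_4), S(g_3,g_4)) all reduce to 0 modulo the current basis, so we have a Gröbner basis.
Inter-reduce: drop elements whose leading term is divisible by another's, tail-reduce, and make monic.

G = {x + 5/3*y**2 - 7/12*y + 1, y**3 - 11/20*y**2 + 23/20*y}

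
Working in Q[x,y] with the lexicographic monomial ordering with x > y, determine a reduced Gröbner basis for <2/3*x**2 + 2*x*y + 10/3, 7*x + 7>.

f_1 = 2/3*x**2 + 2*x*y + 10/3, LT = x**2.
f_2 = 7*x + 7, LT = x.

S(f_1,f_2): lcm = x**2. S = 3*x*y - x + 5.
  leading term x*y: subtract (3/7*y)·f_2 from 3*x*y - x + 5 → -x - 3*y + 5
  leading term x: subtract (-1/7)·f_2 from -x - 3*y + 5 → -3*y + 6
  leading term y: no divisor's leading term divides it; move -3*y to the remainder.
  leading term 1: no divisor's leading term divides it; move 6 to the remainder.
  remainder -3*y + 6 ≠ 0; add g_3 = -3*y + 6 to the basis.

The other S-polynomials (S(f_1,g_3), S(f_2,g_3)) all reduce to 0 modulo the current basis, so we have a Gröbner basis.
Inter-reduce: drop elements whose leading term is divisible by another's, tail-reduce, and make monic.

G = {x + 1, y - 2}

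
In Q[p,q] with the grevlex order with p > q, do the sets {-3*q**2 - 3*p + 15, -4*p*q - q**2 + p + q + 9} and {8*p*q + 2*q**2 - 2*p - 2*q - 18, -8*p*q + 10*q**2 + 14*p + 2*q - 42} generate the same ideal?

For a fixed monomial order, each ideal has a unique reduced Gröbner basis; comparing bases decides equality.
Buchberger on the first generating set:
f_1 = -3*q**2 - 3*p + 15, LT = q**2.
f_2 = -4*p*q - q**2 + p + q + 9, LT = p*q.

S(f_1,f_2): lcm = p*q**2. S = -1/4*q**3 + p**2 + 1/4*p*q + 1/4*q**2 - 5*p + 9/4*q.
  leading term q**3: subtract (1/12*q)·f_1 from -1/4*q**3 + p**2 + 1/4*p*q + 1/4*q**2 - 5*p + 9/4*q → p**2 + 1/2*p*q + 1/4*q**2 - 5*p + q
  leading term p**2: no divisor's leading term divides it; move p**2 to the remainder.
  leading term p*q: subtract (-1/8)·f_2 from 1/2*p*q + 1/4*q**2 - 5*p + q → 1/8*q**2 - 39/8*p + 9/8*q + 9/8
  leading term q**2: subtract (-1/24)·f_1 from 1/8*q**2 - 39/8*p + 9/8*q + 9/8 → -5*p + 9/8*q + 7/4
  leading term p: no divisor's leading term divides it; move -5*p to the remainder.
  leading term q: no divisor's leading term divides it; move 9/8*q to the remainder.
  leading term 1: no divisor's leading term divides it; move 7/4 to the remainder.
  remainder p**2 - 5*p + 9/8*q + 7/4 ≠ 0; add g_3 = p**2 - 5*p + 9/8*q + 7/4 to the basis.

S(f_1,g_3): leading monomials are coprime, so the S-polynomial reduces to 0 (Buchberger's first criterion).
S(f_2,g_3): lcm = p**2*q. S = 1/4*p*q**2 - 1/4*p**2 + 19/4*p*q - 9/8*q**2 - 9/4*p - 7/4*q.
  leading term p*q**2: subtract (-1/12*p)·f_1 from 1/4*p*q**2 - 1/4*p**2 + 19/4*p*q - 9/8*q**2 - 9/4*p - 7/4*q → -1/2*p**2 + 19/4*p*q - 9/8*q**2 - p - 7/4*q
  leading term p**2: subtract (-1/2)·g_3 from -1/2*p**2 + 19/4*p*q - 9/8*q**2 - p - 7/4*q → 19/4*p*q - 9/8*q**2 - 7/2*p - 19/16*q + 7/8
  leading term p*q: subtract (-19/16)·f_2 from 19/4*p*q - 9/8*q**2 - 7/2*p - 19/16*q + 7/8 → -37/16*q**2 - 37/16*p + 185/16
  leading term q**2: subtract (37/48)·f_1 from -37/16*q**2 - 37/16*p + 185/16 → 0
  remainder 0.

Every S-polynomial of the final basis reduces to 0, so we have a Gröbner basis.
Inter-reduce: drop elements whose leading term is divisible by another's, tail-reduce, and make monic.
Reduced Gröbner basis: {p**2 - 5*p + 9/8*q + 7/4, p*q - 1/2*p - 1/4*q - 1, q**2 + p - 5}.

Buchberger on the second generating set:
h_1 = 8*p*q + 2*q**2 - 2*p - 2*q - 18, LT = p*q.
h_2 = -8*p*q + 10*q**2 + 14*p + 2*q - 42, LT = p*q.

S(h_1,h_2): lcm = p*q. S = 3/2*q**2 + 3/2*p - 15/2.
  leading term q**2: no divisor's leading term divides it; move 3/2*q**2 to the remainder.
  leading term p: no divisor's leading term divides it; move 3/2*p to the remainder.
  leading term 1: no divisor's leading term divides it; move -15/2 to the remainder.
  remainder 3/2*q**2 + 3/2*p - 15/2 ≠ 0; add k_3 = 3/2*q**2 + 3/2*p - 15/2 to the basis.

S(h_1,k_3): lcm = p*q**2. S = 1/4*q**3 - p**2 - 1/4*p*q - 1/4*q**2 + 5*p - 9/4*q.
  leading term q**3: subtract (1/6*q)·k_3 from 1/4*q**3 - p**2 - 1/4*p*q - 1/4*q**2 + 5*p - 9/4*q → -p**2 - 1/2*p*q - 1/4*q**2 + 5*p - q
  leading term p**2: no divisor's leading term divides it; move -p**2 to the remainder.
  leading term p*q: subtract (-1/16)·h_1 from -1/2*p*q - 1/4*q**2 + 5*p - q → -1/8*q**2 + 39/8*p - 9/8*q - 9/8
  leading term q**2: subtract (-1/12)·k_3 from -1/8*q**2 + 39/8*p - 9/8*q - 9/8 → 5*p - 9/8*q - 7/4
  leading term p: no divisor's leading term divides it; move 5*p to the remainder.
  leading term q: no divisor's leading term divides it; move -9/8*q to the remainder.
  leading term 1: no divisor's leading term divides it; move -7/4 to the remainder.
  remainder -p**2 + 5*p - 9/8*q - 7/4 ≠ 0; add k_4 = -p**2 + 5*p - 9/8*q - 7/4 to the basis.

S(h_2,k_3): lcm = p*q**2. S = -5/4*q**3 - p**2 - 7/4*p*q - 1/4*q**2 + 5*p + 21/4*q.
  leading term q**3: subtract (-5/6*q)·k_3 from -5/4*q**3 - p**2 - 7/4*p*q - 1/4*q**2 + 5*p + 21/4*q → -p**2 - 1/2*p*q - 1/4*q**2 + 5*p - q
  leading term p**2: subtract (1)·k_4 from -p**2 - 1/2*p*q - 1/4*q**2 + 5*p - q → -1/2*p*q - 1/4*q**2 + 1/8*q + 7/4
  leading term p*q: subtract (-1/16)·h_1 from -1/2*p*q - 1/4*q**2 + 1/8*q + 7/4 → -1/8*q**2 - 1/8*p + 5/8
  leading term q**2: subtract (-1/12)·k_3 from -1/8*q**2 - 1/8*p + 5/8 → 0
  remainder 0.

S(h_1,k_4): lcm = p**2*q. S = 1/4*p*q**2 - 1/4*p**2 + 19/4*p*q - 9/8*q**2 - 9/4*p - 7/4*q.
  leading term p*q**2: subtract (1/32*q)·h_1 from 1/4*p*q**2 - 1/4*p**2 + 19/4*p*q - 9/8*q**2 - 9/4*p - 7/4*q → -1/16*q**3 - 1/4*p**2 + 77/16*p*q - 17/16*q**2 - 9/4*p - 19/16*q
  leading term q**3: subtract (-1/24*q)·k_3 from -1/16*q**3 - 1/4*p**2 + 77/16*p*q - 17/16*q**2 - 9/4*p - 19/16*q → -1/4*p**2 + 39/8*p*q - 17/16*q**2 - 9/4*p - 3/2*q
  leading term p**2: subtract (1/4)·k_4 from -1/4*p**2 + 39/8*p*q - 17/16*q**2 - 9/4*p - 3/2*q → 39/8*p*q - 17/16*q**2 - 7/2*p - 39/32*q + 7/16
  leading term p*q: subtract (39/64)·h_1 from 39/8*p*q - 17/16*q**2 - 7/2*p - 39/32*q + 7/16 → -73/32*q**2 - 73/32*p + 365/32
  leading term q**2: subtract (-73/48)·k_3 from -73/32*q**2 - 73/32*p + 365/32 → 0
  remainder 0.

S(h_2,k_4): lcm = p**2*q. S = -5/4*p*q**2 - 7/4*p**2 + 19/4*p*q - 9/8*q**2 + 21/4*p - 7/4*q.
  leading term p*q**2: subtract (-5/32*q)·h_1 from -5/4*p*q**2 - 7/4*p**2 + 19/4*p*q - 9/8*q**2 + 21/4*p - 7/4*q → 5/16*q**3 - 7/4*p**2 + 71/16*p*q - 23/16*q**2 + 21/4*p - 73/16*q
  leading term q**3: subtract (5/24*q)·k_3 from 5/16*q**3 - 7/4*p**2 + 71/16*p*q - 23/16*q**2 + 21/4*p - 73/16*q → -7/4*p**2 + 33/8*p*q - 23/16*q**2 + 21/4*p - 3*q
  leading term p**2: subtract (7/4)·k_4 from -7/4*p**2 + 33/8*p*q - 23/16*q**2 + 21/4*p - 3*q → 33/8*p*q - 23/16*q**2 - 7/2*p - 33/32*q + 49/16
  leading term p*q: subtract (33/64)·h_1 from 33/8*p*q - 23/16*q**2 - 7/2*p - 33/32*q + 49/16 → -79/32*q**2 - 79/32*p + 395/32
  leading term q**2: subtract (-79/48)·k_3 from -79/32*q**2 - 79/32*p + 395/32 → 0
  remainder 0.

S(k_3,k_4): leading monomials are coprime, so the S-polynomial reduces to 0 (Buchberger's first criterion).
Every S-polynomial of the final basis reduces to 0, so we have a Gröbner basis.
Inter-reduce: drop elements whose leading term is divisible by another's, tail-reduce, and make monic.
Reduced Gröbner basis: {p**2 - 5*p + 9/8*q + 7/4, p*q - 1/2*p - 1/4*q - 1, q**2 + p - 5}.

Same reduced basis, so the two generating sets span the same ideal.

Yes, the ideals are equal.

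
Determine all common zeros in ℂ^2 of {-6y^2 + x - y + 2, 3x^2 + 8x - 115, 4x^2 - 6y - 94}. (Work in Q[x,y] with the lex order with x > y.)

Compute a lex Gröbner basis by Buchberger's algorithm.
f_1 = x - 6y^2 - y + 2, LT = x.
f_2 = 3x^2 + 8x - 115, LT = x^2.
f_3 = 4x^2 - 6y - 94, LT = x^2.

S(f_1,f_2): lcm = x^2. S = -6xy^2 - xy - 2/3x + 115/3.
  leading term xy^2: subtract (-6y^2)·f_1 from -6xy^2 - xy - 2/3x + 115/3 → -xy - 2/3x - 36y^4 - 6y^3 + 12y^2 + 115/3
  leading term xy: subtract (-y)·f_1 from -xy - 2/3x - 36y^4 - 6y^3 + 12y^2 + 115/3 → -2/3x - 36y^4 - 12y^3 + 11y^2 + 2y + 115/3
  leading term x: subtract (-2/3)·f_1 from -2/3x - 36y^4 - 12y^3 + 11y^2 + 2y + 115/3 → -36y^4 - 12y^3 + 7y^2 + 4/3y + 119/3
  leading term y^4: no divisor's leading term divides it; move -36y^4 to the remainder.
  leading term y^3: no divisor's leading term divides it; move -12y^3 to the remainder.
  leading term y^2: no divisor's leading term divides it; move 7y^2 to the remainder.
  leading term y: no divisor's leading term divides it; move 4/3y to the remainder.
  leading term 1: no divisor's leading term divides it; move 119/3 to the remainder.
  remainder -36y^4 - 12y^3 + 7y^2 + 4/3y + 119/3 ≠ 0; add h_4 = -36y^4 - 12y^3 + 7y^2 + 4/3y + 119/3 to the basis.

S(f_1,f_3): lcm = x^2. S = -6xy^2 - xy + 2x + 3/2y + 47/2.
  leading term xy^2: subtract (-6y^2)·f_1 from -6xy^2 - xy + 2x + 3/2y + 47/2 → -xy + 2x - 36y^4 - 6y^3 + 12y^2 + 3/2y + 47/2
  leading term xy: subtract (-y)·f_1 from -xy + 2x - 36y^4 - 6y^3 + 12y^2 + 3/2y + 47/2 → 2x - 36y^4 - 12y^3 + 11y^2 + 7/2y + 47/2
  leading term x: subtract (2)·f_1 from 2x - 36y^4 - 12y^3 + 11y^2 + 7/2y + 47/2 → -36y^4 - 12y^3 + 23y^2 + 11/2y + 39/2
  leading term y^4: subtract (1)·h_4 from -36y^4 - 12y^3 + 23y^2 + 11/2y + 39/2 → 16y^2 + 25/6y - 121/6
  leading term y^2: no divisor's leading term divides it; move 16y^2 to the remainder.
  leading term y: no divisor's leading term divides it; move 25/6y to the remainder.
  leading term 1: no divisor's leading term divides it; move -121/6 to the remainder.
  remainder 16y^2 + 25/6y - 121/6 ≠ 0; add h_5 = 16y^2 + 25/6y - 121/6 to the basis.

S(h_4,h_5): lcm = y^4. S = 7/96y^3 + 307/288y^2 - 1/27y - 119/108.
  leading term y^3: subtract (7/1536y)·h_5 from 7/96y^3 + 307/288y^2 - 1/27y - 119/108 → 9649/9216y^2 + 1517/27648y - 119/108
  leading term y^2: subtract (9649/147456)·h_5 from 9649/9216y^2 + 1517/27648y - 119/108 → -21409/98304y + 21409/98304
  leading term y: no divisor's leading term divides it; move -21409/98304y to the remainder.
  leading term 1: no divisor's leading term divides it; move 21409/98304 to the remainder.
  remainder -21409/98304y + 21409/98304 ≠ 0; add h_6 = -21409/98304y + 21409/98304 to the basis.

The other S-polynomials (S(f_2,f_3), S(f_1,h_4), S(f_2,h_4), S(f_3,h_4), S(f_1,h_5), S(f_2,h_5), S(f_3,h_5), S(f_1,h_6), S(f_2,h_6), S(f_3,h_6), S(h_4,h_6), S(h_5,h_6)) all reduce to 0 modulo the current basis, so we have a Gröbner basis.
Inter-reduce: drop elements whose leading term is divisible by another's, tail-reduce, and make monic.
Reduced Gröbner basis: {x - 5, y - 1}.

The lex basis is triangular: the last element involves only y. Solving y - 1 = 0 gives y ∈ {1}; substituting each value into the earlier elements determines the remaining variables.
  y = 1: the earlier basis element becomes x - 5 = 0, giving x = 5 — point (5, 1).

{(5, 1)}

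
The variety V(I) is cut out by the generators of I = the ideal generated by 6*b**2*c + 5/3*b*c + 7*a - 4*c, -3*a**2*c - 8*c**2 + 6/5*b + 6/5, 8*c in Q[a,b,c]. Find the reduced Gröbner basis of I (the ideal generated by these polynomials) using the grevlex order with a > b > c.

G = {a, b + 1, c}

f_1 = 6*b**2*c + 5/3*b*c + 7*a - 4*c, LT = b**2*c.
f_2 = -3*a**2*c - 8*c**2 + 6/5*b + 6/5, LT = a**2*c.
f_3 = 8*c, LT = c.

S(f_1,f_2): lcm = a**2*b**2*c. S = 5/18*a**2*b*c - 8/3*b**2*c**2 + 7/6*a**3 + 2/5*b**3 - 2/3*a**2*c + 2/5*b**2.
  leading term a**2*b*c: subtract (-5/54*b)·f_2 from 5/18*a**2*b*c - 8/3*b**2*c**2 + 7/6*a**3 + 2/5*b**3 - 2/3*a**2*c + 2/5*b**2 → -8/3*b**2*c**2 + 7/6*a**3 + 2/5*b**3 - 2/3*a**2*c - 20/27*b*c**2 + 23/45*b**2 + 1/9*b
  leading term b**2*c**2: subtract (-4/9*c)·f_1 from -8/3*b**2*c**2 + 7/6*a**3 + 2/5*b**3 - 2/3*a**2*c - 20/27*b*c**2 + 23/45*b**2 + 1/9*b → 7/6*a**3 + 2/5*b**3 - 2/3*a**2*c + 23/45*b**2 + 28/9*a*c - 16/9*c**2 + 1/9*b
  leading term a**3: no divisor's leading term divides it; move 7/6*a**3 to the remainder.
  leading term b**3: no divisor's leading term divides it; move 2/5*b**3 to the remainder.
  leading term a**2*c: subtract (2/9)·f_2 from -2/3*a**2*c + 23/45*b**2 + 28/9*a*c - 16/9*c**2 + 1/9*b → 23/45*b**2 + 28/9*a*c - 7/45*b - 4/15
  leading term b**2: no divisor's leading term divides it; move 23/45*b**2 to the remainder.
  leading term a*c: subtract (7/18*a)·f_3 from 28/9*a*c - 7/45*b - 4/15 → -7/45*b - 4/15
  leading term b: no divisor's leading term divides it; move -7/45*b to the remainder.
  leading term 1: no divisor's leading term divides it; move -4/15 to the remainder.
  remainder 7/6*a**3 + 2/5*b**3 + 23/45*b**2 - 7/45*b - 4/15 ≠ 0; add g_4 = 7/6*a**3 + 2/5*b**3 + 23/45*b**2 - 7/45*b - 4/15 to the basis.

S(f_1,f_3): lcm = b**2*c. S = 5/18*b*c + 7/6*a - 2/3*c.
  leading term b*c: subtract (5/144*b)·f_3 from 5/18*b*c + 7/6*a - 2/3*c → 7/6*a - 2/3*c
  leading term a: no divisor's leading term divides it; move 7/6*a to the remainder.
  leading term c: subtract (-1/12)·f_3 from -2/3*c → 0
  remainder 7/6*a ≠ 0; add g_5 = 7/6*a to the basis.

S(f_2,f_3): lcm = a**2*c. S = 8/3*c**2 - 2/5*b - 2/5.
  leading term c**2: subtract (1/3*c)·f_3 from 8/3*c**2 - 2/5*b - 2/5 → -2/5*b - 2/5
  leading term b: no divisor's leading term divides it; move -2/5*b to the remainder.
  leading term 1: no divisor's leading term divides it; move -2/5 to the remainder.
  remainder -2/5*b - 2/5 ≠ 0; add g_6 = -2/5*b - 2/5 to the basis.

The other S-polynomials (S(f_1,g_4), S(f_2,g_4), S(f_3,g_4), S(f_1,g_5), S(f_2,g_5), S(f_3,g_5), S(g_4,g_5), S(f_1,g_6), S(f_2,g_6), S(f_3,g_6), S(g_4,g_6), S(g_5,g_6)) all reduce to 0 modulo the current basis, so we have a Gröbner basis.
Inter-reduce: drop elements whose leading term is divisible by another's, tail-reduce, and make monic.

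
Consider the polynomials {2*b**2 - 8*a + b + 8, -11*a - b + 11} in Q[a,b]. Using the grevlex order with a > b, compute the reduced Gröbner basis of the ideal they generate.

f_1 = 2*b**2 - 8*a + b + 8, LT = b**2.
f_2 = -11*a - b + 11, LT = a.

The S-polynomials (S(f_1,f_2)) all reduce to 0 modulo the current basis, so we have a Gröbner basis.

G = {b**2 + 19/22*b, a + 1/11*b - 1}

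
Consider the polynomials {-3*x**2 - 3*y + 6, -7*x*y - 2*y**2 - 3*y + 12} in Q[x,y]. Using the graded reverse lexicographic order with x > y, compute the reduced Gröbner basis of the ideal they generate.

f_1 = -3*x**2 - 3*y + 6, LT = x**2.
f_2 = -7*x*y - 2*y**2 - 3*y + 12, LT = x*y.

S(f_1,f_2): lcm = x**2*y. S = -2/7*x*y**2 - 3/7*x*y + y**2 + 12/7*x - 2*y.
  leading term x*y**2: subtract (2/49*y)·f_2 from -2/7*x*y**2 - 3/7*x*y + y**2 + 12/7*x - 2*y → 4/49*y**3 - 3/7*x*y + 55/49*y**2 + 12/7*x - 122/49*y
  leading term y**3: no divisor's leading term divides it; move 4/49*y**3 to the remainder.
  leading term x*y: subtract (3/49)·f_2 from -3/7*x*y + 55/49*y**2 + 12/7*x - 122/49*y → 61/49*y**2 + 12/7*x - 113/49*y - 36/49
  leading term y**2: no divisor's leading term divides it; move 61/49*y**2 to the remainder.
  leading term x: no divisor's leading term divides it; move 12/7*x to the remainder.
  leading term y: no divisor's leading term divides it; move -113/49*y to the remainder.
  leading term 1: no divisor's leading term divides it; move -36/49 to the remainder.
  remainder 4/49*y**3 + 61/49*y**2 + 12/7*x - 113/49*y - 36/49 ≠ 0; add g_3 = 4/49*y**3 + 61/49*y**2 + 12/7*x - 113/49*y - 36/49 to the basis.

The other S-polynomials (S(f_1,g_3), S(f_2,g_3)) all reduce to 0 modulo the current basis, so we have a Gröbner basis.

G = {y**3 + 61/4*y**2 + 21*x - 113/4*y - 9, x**2 + y - 2, x*y + 2/7*y**2 + 3/7*y - 12/7}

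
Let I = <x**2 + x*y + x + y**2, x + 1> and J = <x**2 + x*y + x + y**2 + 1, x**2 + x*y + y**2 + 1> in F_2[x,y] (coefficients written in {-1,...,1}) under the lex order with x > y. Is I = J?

Two ideals are equal iff their reduced Gröbner bases coincide (the reduced basis is unique for a fixed ordering).
Buchberger on the first generating set:
f_1 = x**2 + x*y + x + y**2, LT = x**2.
f_2 = x + 1, LT = x.

S(f_1,f_2): lcm = x**2. S = x*y + y**2.
  reduce S modulo (f_1, f_2):
  remainder y**2 + y ≠ 0; add g_3 = y**2 + y to the basis.

The other S-polynomials (S(f_1,g_3), S(f_2,g_3)) all reduce to 0 modulo the current basis, so we have a Gröbner basis.
Inter-reduce: drop elements whose leading term is divisible by another's, tail-reduce, and make monic.
Reduced Gröbner basis: {x + 1, y**2 + y}.

Buchberger on the second generating set:
h_1 = x**2 + x*y + x + y**2 + 1, LT = x**2.
h_2 = x**2 + x*y + y**2 + 1, LT = x**2.

S(h_1,h_2): lcm = x**2. S = x.
  reduce S modulo (h_1, h_2):
  remainder x ≠ 0; add k_3 = x to the basis.

S(h_1,k_3): lcm = x**2. S = x*y + x + y**2 + 1.
  reduce S modulo (h_1, h_2, k_3):
  remainder y**2 + 1 ≠ 0; add k_4 = y**2 + 1 to the basis.

The other S-polynomials (S(h_2,k_3), S(h_1,k_4), S(h_2,k_4), S(k_3,k_4)) all reduce to 0 modulo the current basis, so we have a Gröbner basis.
Inter-reduce: drop elements whose leading term is divisible by another's, tail-reduce, and make monic.
Reduced Gröbner basis: {x, y**2 + 1}.

Since the reduced bases disagree, the two ideals are not the same.

No, the ideals differ.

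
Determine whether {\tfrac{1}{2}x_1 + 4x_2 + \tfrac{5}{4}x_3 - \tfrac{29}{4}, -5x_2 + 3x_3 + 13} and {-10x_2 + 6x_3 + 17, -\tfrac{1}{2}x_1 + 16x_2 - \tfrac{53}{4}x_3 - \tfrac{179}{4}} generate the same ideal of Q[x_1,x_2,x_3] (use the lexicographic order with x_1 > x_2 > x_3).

No, the ideals differ.

Equality of ideals is decidable: compute both reduced Gröbner bases (unique for the ordering) and check whether they agree.
Buchberger on the first generating set:
f_1 = \tfrac{1}{2}x_1 + 4x_2 + \tfrac{5}{4}x_3 - \tfrac{29}{4}, LT = x_1.
f_2 = -5x_2 + 3x_3 + 13, LT = x_2.

S(f_1,f_2): leading monomials are coprime, so the S-polynomial reduces to 0 (Buchberger's first criterion).
Every S-polynomial of the final basis reduces to 0, so we have a Gröbner basis.
Inter-reduce: drop elements whose leading term is divisible by another's, tail-reduce, and make monic.
Reduced Gröbner basis: {x_1 + \tfrac{73}{10}x_3 + \tfrac{63}{10}, x_2 - \tfrac{3}{5}x_3 - \tfrac{13}{5}}.

Buchberger on the second generating set:
h_1 = -10x_2 + 6x_3 + 17, LT = x_2.
h_2 = -\tfrac{1}{2}x_1 + 16x_2 - \tfrac{53}{4}x_3 - \tfrac{179}{4}, LT = x_1.

S(h_1,h_2): leading monomials are coprime, so the S-polynomial reduces to 0 (Buchberger's first criterion).
Every S-polynomial of the final basis reduces to 0, so we have a Gröbner basis.
Inter-reduce: drop elements whose leading term is divisible by another's, tail-reduce, and make monic.
Reduced Gröbner basis: {x_1 + \tfrac{73}{10}x_3 + \tfrac{351}{10}, x_2 - \tfrac{3}{5}x_3 - \tfrac{17}{10}}.

These differ, so the ideals are not equal.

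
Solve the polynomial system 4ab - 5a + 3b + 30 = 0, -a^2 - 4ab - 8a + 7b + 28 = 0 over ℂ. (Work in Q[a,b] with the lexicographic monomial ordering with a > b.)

{(3, -1), (-sqrt(5161)/8 - 67/8, -103/64 + 3*sqrt(5161)/64), (-67/8 + sqrt(5161)/8, -3*sqrt(5161)/64 - 103/64)}

Compute a lex Gröbner basis by Buchberger's algorithm.
f_1 = 4ab - 5a + 3b + 30, LT = ab.
f_2 = -a^2 - 4ab - 8a + 7b + 28, LT = a^2.

S(f_1,f_2): lcm = a^2b. S = -5/4a^2 - 4ab^2 - 29/4ab + 15/2a + 7b^2 + 28b.
  leading term a^2: subtract (5/4)·f_2 from -5/4a^2 - 4ab^2 - 29/4ab + 15/2a + 7b^2 + 28b → -4ab^2 - 9/4ab + 35/2a + 7b^2 + 77/4b - 35
  leading term ab^2: subtract (-b)·f_1 from -4ab^2 - 9/4ab + 35/2a + 7b^2 + 77/4b - 35 → -29/4ab + 35/2a + 10b^2 + 197/4b - 35
  leading term ab: subtract (-29/16)·f_1 from -29/4ab + 35/2a + 10b^2 + 197/4b - 35 → 135/16a + 10b^2 + 875/16b + 155/8
  leading term a: no divisor's leading term divides it; move 135/16a to the remainder.
  leading term b^2: no divisor's leading term divides it; move 10b^2 to the remainder.
  leading term b: no divisor's leading term divides it; move 875/16b to the remainder.
  leading term 1: no divisor's leading term divides it; move 155/8 to the remainder.
  remainder 135/16a + 10b^2 + 875/16b + 155/8 ≠ 0; add h_3 = 135/16a + 10b^2 + 875/16b + 155/8 to the basis.

S(f_1,h_3): lcm = ab. S = -5/4a - 32/27b^3 - 175/27b^2 - 167/108b + 15/2.
  leading term a: subtract (-4/27)·h_3 from -5/4a - 32/27b^3 - 175/27b^2 - 167/108b + 15/2 → -32/27b^3 - 5b^2 + 59/9b + 280/27
  leading term b^3: no divisor's leading term divides it; move -32/27b^3 to the remainder.
  leading term b^2: no divisor's leading term divides it; move -5b^2 to the remainder.
  leading term b: no divisor's leading term divides it; move 59/9b to the remainder.
  leading term 1: no divisor's leading term divides it; move 280/27 to the remainder.
  remainder -32/27b^3 - 5b^2 + 59/9b + 280/27 ≠ 0; add h_4 = -32/27b^3 - 5b^2 + 59/9b + 280/27 to the basis.

The other S-polynomials (S(f_2,h_3), S(f_1,h_4), S(f_2,h_4), S(h_3,h_4)) all reduce to 0 modulo the current basis, so we have a Gröbner basis.
Inter-reduce: drop elements whose leading term is divisible by another's, tail-reduce, and make monic.
Reduced Gröbner basis: {a + 32/27b^2 + 175/27b + 62/27, b^3 + 135/32b^2 - 177/32b - 35/4}.

Elimination: the polynomial b^3 + 135/32b^2 - 177/32b - 35/4 lies in the elimination ideal for b, so b ∈ {-1, -103/64 + 3*sqrt(5161)/64, -3*sqrt(5161)/64 - 103/64}. For each such b, the remaining basis elements (now univariate) give the rest of the solution.
  b = -1: the earlier basis element becomes a - 3 = 0, giving a = 3 — point (3, -1).
  b = -103/64 + 3*sqrt(5161)/64: the earlier basis element becomes a + 67/8 + sqrt(5161)/8 = 0, giving a = -sqrt(5161)/8 - 67/8 — point (-sqrt(5161)/8 - 67/8, -103/64 + 3*sqrt(5161)/64).
  b = -3*sqrt(5161)/64 - 103/64: the earlier basis element becomes a - sqrt(5161)/8 + 67/8 = 0, giving a = -67/8 + sqrt(5161)/8 — point (-67/8 + sqrt(5161)/8, -3*sqrt(5161)/64 - 103/64).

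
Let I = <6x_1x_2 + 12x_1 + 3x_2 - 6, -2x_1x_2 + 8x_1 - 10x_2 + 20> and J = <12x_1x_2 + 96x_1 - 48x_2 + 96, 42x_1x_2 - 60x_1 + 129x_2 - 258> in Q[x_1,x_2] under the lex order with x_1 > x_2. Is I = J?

Since reduced Gröbner bases are canonical representatives of ideals under a given ordering, it suffices to compute and compare them.
Buchberger on the first generating set:
f_1 = 6x_1x_2 + 12x_1 + 3x_2 - 6, LT = x_1x_2.
f_2 = -2x_1x_2 + 8x_1 - 10x_2 + 20, LT = x_1x_2.

S(f_1,f_2): lcm = x_1x_2. S = 6x_1 - 9/2x_2 + 9.
  reduce S modulo (f_1, f_2):
  remainder 6x_1 - 9/2x_2 + 9 ≠ 0; add g_3 = 6x_1 - 9/2x_2 + 9 to the basis.

S(f_1,g_3): lcm = x_1x_2. S = 2x_1 + 3/4x_2^2 - x_2 - 1.
  reduce S modulo (f_1, f_2, g_3):
  remainder 3/4x_2^2 + 1/2x_2 - 4 ≠ 0; add g_4 = 3/4x_2^2 + 1/2x_2 - 4 to the basis.

The other S-polynomials (S(f_2,g_3), S(f_1,g_4), S(f_2,g_4), S(g_3,g_4)) all reduce to 0 modulo the current basis, so we have a Gröbner basis.
Inter-reduce: drop elements whose leading term is divisible by another's, tail-reduce, and make monic.
Reduced Gröbner basis: {x_1 - 3/4x_2 + 3/2, x_2^2 + 2/3x_2 - 16/3}.

Buchberger on the second generating set:
h_1 = 12x_1x_2 + 96x_1 - 48x_2 + 96, LT = x_1x_2.
h_2 = 42x_1x_2 - 60x_1 + 129x_2 - 258, LT = x_1x_2.

S(h_1,h_2): lcm = x_1x_2. S = 66/7x_1 - 99/14x_2 + 99/7.
  reduce S modulo (h_1, h_2):
  remainder 66/7x_1 - 99/14x_2 + 99/7 ≠ 0; add k_3 = 66/7x_1 - 99/14x_2 + 99/7 to the basis.

S(h_1,k_3): lcm = x_1x_2. S = 8x_1 + 3/4x_2^2 - 11/2x_2 + 8.
  reduce S modulo (h_1, h_2, k_3):
  remainder 3/4x_2^2 + 1/2x_2 - 4 ≠ 0; add k_4 = 3/4x_2^2 + 1/2x_2 - 4 to the basis.

The other S-polynomials (S(h_2,k_3), S(h_1,k_4), S(h_2,k_4), S(k_3,k_4)) all reduce to 0 modulo the current basis, so we have a Gröbner basis.
Inter-reduce: drop elements whose leading term is divisible by another's, tail-reduce, and make monic.
Reduced Gröbner basis: {x_1 - 3/4x_2 + 3/2, x_2^2 + 2/3x_2 - 16/3}.

These coincide, so the ideals are equal.

Yes, the ideals are equal.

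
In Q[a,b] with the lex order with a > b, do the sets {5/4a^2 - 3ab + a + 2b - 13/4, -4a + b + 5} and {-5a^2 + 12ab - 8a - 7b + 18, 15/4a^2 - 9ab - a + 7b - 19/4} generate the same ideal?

Yes, the ideals are equal.

For a fixed monomial order, each ideal has a unique reduced Gröbner basis; comparing bases decides equality.
Buchberger on the first generating set:
f_1 = 5/4a^2 - 3ab + a + 2b - 13/4, LT = a^2.
f_2 = -4a + b + 5, LT = a.

S(f_1,f_2): lcm = a^2. S = -43/20ab + 41/20a + 8/5b - 13/5.
  leading term ab: subtract (43/80b)·f_2 from -43/20ab + 41/20a + 8/5b - 13/5 → 41/20a - 43/80b^2 - 87/80b - 13/5
  leading term a: subtract (-41/80)·f_2 from 41/20a - 43/80b^2 - 87/80b - 13/5 → -43/80b^2 - 23/40b - 3/80
  leading term b^2: no divisor's leading term divides it; move -43/80b^2 to the remainder.
  leading term b: no divisor's leading term divides it; move -23/40b to the remainder.
  leading term 1: no divisor's leading term divides it; move -3/80 to the remainder.
  remainder -43/80b^2 - 23/40b - 3/80 ≠ 0; add g_3 = -43/80b^2 - 23/40b - 3/80 to the basis.

The other S-polynomials (S(f_1,g_3), S(f_2,g_3)) all reduce to 0 modulo the current basis, so we have a Gröbner basis.
Inter-reduce: drop elements whose leading term is divisible by another's, tail-reduce, and make monic.
Reduced Gröbner basis: {a - 1/4b - 5/4, b^2 + 46/43b + 3/43}.

Buchberger on the second generating set:
h_1 = -5a^2 + 12ab - 8a - 7b + 18, LT = a^2.
h_2 = 15/4a^2 - 9ab - a + 7b - 19/4, LT = a^2.

S(h_1,h_2): lcm = a^2. S = 28/15a - 7/15b - 7/3.
  leading term a: no divisor's leading term divides it; move 28/15a to the remainder.
  leading term b: no divisor's leading term divides it; move -7/15b to the remainder.
  leading term 1: no divisor's leading term divides it; move -7/3 to the remainder.
  remainder 28/15a - 7/15b - 7/3 ≠ 0; add k_3 = 28/15a - 7/15b - 7/3 to the basis.

S(h_1,k_3): lcm = a^2. S = -43/20ab + 57/20a + 7/5b - 18/5.
  leading term ab: subtract (-129/112b)·k_3 from -43/20ab + 57/20a + 7/5b - 18/5 → 57/20a - 43/80b^2 - 103/80b - 18/5
  leading term a: subtract (171/112)·k_3 from 57/20a - 43/80b^2 - 103/80b - 18/5 → -43/80b^2 - 23/40b - 3/80
  leading term b^2: no divisor's leading term divides it; move -43/80b^2 to the remainder.
  leading term b: no divisor's leading term divides it; move -23/40b to the remainder.
  leading term 1: no divisor's leading term divides it; move -3/80 to the remainder.
  remainder -43/80b^2 - 23/40b - 3/80 ≠ 0; add k_4 = -43/80b^2 - 23/40b - 3/80 to the basis.

The other S-polynomials (S(h_2,k_3), S(h_1,k_4), S(h_2,k_4), S(k_3,k_4)) all reduce to 0 modulo the current basis, so we have a Gröbner basis.
Inter-reduce: drop elements whose leading term is divisible by another's, tail-reduce, and make monic.
Reduced Gröbner basis: {a - 1/4b - 5/4, b^2 + 46/43b + 3/43}.

These coincide, so the ideals are equal.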